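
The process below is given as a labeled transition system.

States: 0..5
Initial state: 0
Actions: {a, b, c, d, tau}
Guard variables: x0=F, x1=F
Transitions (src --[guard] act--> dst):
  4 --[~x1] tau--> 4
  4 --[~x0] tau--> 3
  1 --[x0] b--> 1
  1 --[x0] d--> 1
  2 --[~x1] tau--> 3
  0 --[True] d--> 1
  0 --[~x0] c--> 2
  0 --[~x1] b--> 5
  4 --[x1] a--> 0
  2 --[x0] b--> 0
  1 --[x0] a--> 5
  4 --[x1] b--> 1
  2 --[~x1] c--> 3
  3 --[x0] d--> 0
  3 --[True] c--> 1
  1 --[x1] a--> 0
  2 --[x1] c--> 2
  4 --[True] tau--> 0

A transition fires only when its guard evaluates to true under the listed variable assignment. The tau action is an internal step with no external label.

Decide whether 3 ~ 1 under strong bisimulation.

Answer: NOT BISIMILAR

Trace:
Compute ~ classes (split until stable):
  π0 = {{0,1,2,3,4,5}}
  π1 = {{0},{1,5},{2},{3},{4}}
stable after 2 split(s): 5 block(s)
[3]={3}  [1]={1,5}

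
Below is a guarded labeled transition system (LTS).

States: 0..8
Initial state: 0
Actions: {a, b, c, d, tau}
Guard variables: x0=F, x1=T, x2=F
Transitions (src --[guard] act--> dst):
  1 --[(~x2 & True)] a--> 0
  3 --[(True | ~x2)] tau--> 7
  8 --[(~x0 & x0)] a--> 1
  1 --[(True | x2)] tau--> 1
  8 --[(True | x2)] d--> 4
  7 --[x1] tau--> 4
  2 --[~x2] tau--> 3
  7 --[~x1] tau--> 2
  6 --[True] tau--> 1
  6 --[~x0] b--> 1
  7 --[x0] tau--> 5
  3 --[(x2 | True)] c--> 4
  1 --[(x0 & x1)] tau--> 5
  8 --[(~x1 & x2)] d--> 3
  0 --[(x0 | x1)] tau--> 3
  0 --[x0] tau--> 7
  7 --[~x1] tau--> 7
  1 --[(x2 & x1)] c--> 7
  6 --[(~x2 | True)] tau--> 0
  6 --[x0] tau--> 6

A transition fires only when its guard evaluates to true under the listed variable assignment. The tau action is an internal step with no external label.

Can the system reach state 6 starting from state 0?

Answer: UNREACHABLE

Analysis:
11 transition(s) survive guard evaluation.
Layer 0: {0}
Layer 1: {3}  total {0,3}
Layer 2: {4,7}  total {0,3,4,7}
R = {0,3,4,7}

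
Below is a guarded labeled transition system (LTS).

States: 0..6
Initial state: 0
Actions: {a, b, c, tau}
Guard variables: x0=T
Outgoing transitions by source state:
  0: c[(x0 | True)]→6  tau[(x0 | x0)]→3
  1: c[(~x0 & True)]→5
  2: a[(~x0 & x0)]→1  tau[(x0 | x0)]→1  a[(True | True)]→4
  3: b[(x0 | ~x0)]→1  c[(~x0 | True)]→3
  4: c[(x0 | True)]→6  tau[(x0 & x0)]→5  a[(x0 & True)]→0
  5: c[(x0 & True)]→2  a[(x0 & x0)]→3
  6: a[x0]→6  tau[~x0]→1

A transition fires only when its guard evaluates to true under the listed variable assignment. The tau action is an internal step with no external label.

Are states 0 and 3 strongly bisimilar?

Refine partition for ~:
  P[0] = {{0,1,2,3,4,5,6}}
  P[1] = {{0},{1},{2},{3},{4},{5},{6}}
7 equivalence class(es) (converged in 2)
class of 0: {0}; class of 3: {3}

Answer: NOT BISIMILAR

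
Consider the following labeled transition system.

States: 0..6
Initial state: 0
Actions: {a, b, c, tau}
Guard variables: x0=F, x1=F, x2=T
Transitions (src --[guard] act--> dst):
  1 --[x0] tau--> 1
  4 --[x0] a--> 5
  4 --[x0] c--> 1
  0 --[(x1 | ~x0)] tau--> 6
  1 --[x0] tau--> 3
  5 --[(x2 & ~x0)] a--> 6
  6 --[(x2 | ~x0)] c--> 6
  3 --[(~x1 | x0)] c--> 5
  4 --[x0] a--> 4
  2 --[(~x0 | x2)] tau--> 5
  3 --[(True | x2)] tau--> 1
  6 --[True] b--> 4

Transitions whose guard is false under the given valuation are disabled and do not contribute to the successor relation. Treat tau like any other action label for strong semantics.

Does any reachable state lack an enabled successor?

Answer: DEADLOCK at state 4

Working:
Reach set: {0,4,6}
  0: tau→6  [1 out]
  4: ∅  [deadlock]
  6: b→4  c→6  [2 out]
Path to 4: tau·b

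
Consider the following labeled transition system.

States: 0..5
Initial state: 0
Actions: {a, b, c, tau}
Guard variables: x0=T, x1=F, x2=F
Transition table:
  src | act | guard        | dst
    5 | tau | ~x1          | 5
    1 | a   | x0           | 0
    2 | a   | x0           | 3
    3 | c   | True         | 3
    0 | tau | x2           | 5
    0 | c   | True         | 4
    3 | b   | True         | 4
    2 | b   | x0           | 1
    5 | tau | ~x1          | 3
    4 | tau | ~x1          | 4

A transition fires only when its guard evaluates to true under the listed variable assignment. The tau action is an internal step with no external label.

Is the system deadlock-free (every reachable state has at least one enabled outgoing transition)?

Answer: DEADLOCK-FREE

Analysis:
Reachable = {0,4}
  0: c→4  [1 out]
  4: tau→4  [1 out]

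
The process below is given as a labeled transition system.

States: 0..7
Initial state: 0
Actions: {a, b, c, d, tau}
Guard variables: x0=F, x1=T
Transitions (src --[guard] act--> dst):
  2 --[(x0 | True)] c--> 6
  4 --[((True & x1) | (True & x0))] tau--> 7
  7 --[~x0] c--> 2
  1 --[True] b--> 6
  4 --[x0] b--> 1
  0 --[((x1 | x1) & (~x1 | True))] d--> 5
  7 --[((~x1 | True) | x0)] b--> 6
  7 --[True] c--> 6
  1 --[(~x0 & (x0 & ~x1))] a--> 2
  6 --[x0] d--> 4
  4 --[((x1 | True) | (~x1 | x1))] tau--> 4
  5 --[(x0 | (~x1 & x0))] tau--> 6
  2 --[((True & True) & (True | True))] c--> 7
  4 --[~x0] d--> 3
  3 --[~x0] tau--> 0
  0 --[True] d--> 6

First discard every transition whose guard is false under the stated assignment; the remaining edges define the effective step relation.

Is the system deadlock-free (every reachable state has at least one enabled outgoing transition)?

Answer: DEADLOCK at state 5

Analysis:
Reach set: {0,5,6}
  0: d→5  d→6  [2 out]
  5: ∅  [deadlock]
  6: ∅  [deadlock]
witness 5: d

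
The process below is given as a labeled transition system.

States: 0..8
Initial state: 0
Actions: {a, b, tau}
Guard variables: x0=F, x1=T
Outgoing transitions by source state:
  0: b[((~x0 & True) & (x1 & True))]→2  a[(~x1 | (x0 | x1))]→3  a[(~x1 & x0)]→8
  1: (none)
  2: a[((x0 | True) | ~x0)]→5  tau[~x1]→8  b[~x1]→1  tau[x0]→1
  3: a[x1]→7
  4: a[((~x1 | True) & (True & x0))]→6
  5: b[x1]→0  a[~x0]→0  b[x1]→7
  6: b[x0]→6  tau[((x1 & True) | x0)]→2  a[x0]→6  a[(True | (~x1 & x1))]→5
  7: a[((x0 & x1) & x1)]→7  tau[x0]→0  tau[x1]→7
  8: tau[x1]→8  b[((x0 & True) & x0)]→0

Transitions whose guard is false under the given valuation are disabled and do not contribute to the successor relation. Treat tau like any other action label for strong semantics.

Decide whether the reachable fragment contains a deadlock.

Reach set: {0,2,3,5,7}
  0: a→3  b→2  [deg 2]
  2: a→5  [deg 1]
  3: a→7  [deg 1]
  5: a→0  b→0  b→7  [deg 3]
  7: tau→7  [deg 1]

Answer: DEADLOCK-FREE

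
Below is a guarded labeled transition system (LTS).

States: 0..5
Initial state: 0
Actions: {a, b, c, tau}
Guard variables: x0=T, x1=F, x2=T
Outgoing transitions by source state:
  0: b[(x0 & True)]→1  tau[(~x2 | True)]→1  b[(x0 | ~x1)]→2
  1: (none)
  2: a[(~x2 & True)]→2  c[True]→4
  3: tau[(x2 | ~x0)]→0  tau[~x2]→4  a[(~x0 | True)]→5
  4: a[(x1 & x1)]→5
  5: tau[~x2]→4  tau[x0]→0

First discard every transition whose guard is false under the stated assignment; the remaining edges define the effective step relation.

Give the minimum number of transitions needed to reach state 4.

Answer: 2

Working:
Layered search for 4:
  depth 0: {0}
  depth 1: {1,2}
  depth 2: {4}
depth(4)=2, e.g. b·c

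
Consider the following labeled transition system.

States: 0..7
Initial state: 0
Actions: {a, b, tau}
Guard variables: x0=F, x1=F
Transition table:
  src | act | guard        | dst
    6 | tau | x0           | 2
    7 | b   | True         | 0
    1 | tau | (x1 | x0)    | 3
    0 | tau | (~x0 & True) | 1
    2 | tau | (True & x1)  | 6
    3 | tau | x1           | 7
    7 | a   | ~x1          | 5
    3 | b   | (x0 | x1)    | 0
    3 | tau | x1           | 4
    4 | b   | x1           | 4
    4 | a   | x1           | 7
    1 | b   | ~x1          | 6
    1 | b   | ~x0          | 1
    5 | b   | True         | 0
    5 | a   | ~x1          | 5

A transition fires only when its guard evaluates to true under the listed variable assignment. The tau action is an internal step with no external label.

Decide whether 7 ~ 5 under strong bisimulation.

Answer: BISIMILAR

Analysis:
Compute ~ classes (split until stable):
  π0 = {{0,1,2,3,4,5,6,7}}
  π1 = {{0},{1},{2,3,4,6},{5,7}}
4 equivalence class(es) (converged in 2)
class of 7: {5,7}; class of 5: {5,7}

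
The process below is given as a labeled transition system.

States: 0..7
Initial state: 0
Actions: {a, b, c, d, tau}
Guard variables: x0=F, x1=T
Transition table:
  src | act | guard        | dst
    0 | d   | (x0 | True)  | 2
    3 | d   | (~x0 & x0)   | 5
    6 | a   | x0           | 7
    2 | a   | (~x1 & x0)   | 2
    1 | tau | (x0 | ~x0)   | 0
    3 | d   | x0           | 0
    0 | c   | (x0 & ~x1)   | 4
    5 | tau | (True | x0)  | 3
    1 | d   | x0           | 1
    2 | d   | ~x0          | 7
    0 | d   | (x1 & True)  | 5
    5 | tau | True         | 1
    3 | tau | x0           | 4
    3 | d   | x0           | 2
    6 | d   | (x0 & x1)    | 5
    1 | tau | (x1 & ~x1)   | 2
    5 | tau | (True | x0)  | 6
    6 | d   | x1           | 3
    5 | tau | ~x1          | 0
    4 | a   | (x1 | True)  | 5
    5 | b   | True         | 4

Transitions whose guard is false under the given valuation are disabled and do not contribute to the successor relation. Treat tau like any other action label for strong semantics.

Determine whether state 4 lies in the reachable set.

10 transition(s) survive guard evaluation.
Layer 0: {0}
Layer 1: {2,5}  total {0,2,5}
Layer 2: {1,3,4,6,7}  total {0,1,2,3,4,5,6,7}
R = {0,1,2,3,4,5,6,7}
trace reaching 4: d·b

Answer: REACHABLE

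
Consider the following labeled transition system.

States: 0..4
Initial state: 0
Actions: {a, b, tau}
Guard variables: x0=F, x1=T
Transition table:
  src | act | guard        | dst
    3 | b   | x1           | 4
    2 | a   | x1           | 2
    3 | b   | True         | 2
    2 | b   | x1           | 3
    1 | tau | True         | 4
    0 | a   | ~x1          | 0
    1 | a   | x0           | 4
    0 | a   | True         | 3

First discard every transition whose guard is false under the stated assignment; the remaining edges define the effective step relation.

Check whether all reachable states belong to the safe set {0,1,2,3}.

Answer: INVARIANT VIOLATED at state 4

Analysis:
Safe = {0,1,2,3}
Reachable = {0,2,3,4}
  0: safe
  2: safe
  3: safe
  4: ✗ unsafe
witness against invariant: a·b → 4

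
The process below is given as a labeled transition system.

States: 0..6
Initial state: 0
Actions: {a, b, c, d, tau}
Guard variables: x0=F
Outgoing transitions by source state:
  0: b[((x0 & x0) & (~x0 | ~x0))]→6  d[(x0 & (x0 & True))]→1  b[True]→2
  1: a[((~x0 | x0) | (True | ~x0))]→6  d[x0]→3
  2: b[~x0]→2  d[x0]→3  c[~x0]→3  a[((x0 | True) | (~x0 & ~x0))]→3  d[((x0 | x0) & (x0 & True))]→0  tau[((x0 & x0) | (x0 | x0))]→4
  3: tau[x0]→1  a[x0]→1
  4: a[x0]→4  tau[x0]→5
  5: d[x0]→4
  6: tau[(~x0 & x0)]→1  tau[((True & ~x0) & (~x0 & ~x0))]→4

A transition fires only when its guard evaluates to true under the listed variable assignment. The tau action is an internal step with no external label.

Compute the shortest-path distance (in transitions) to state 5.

Breadth-first toward 5:
  Layer 0: {0}
  Layer 1: {2}
  Layer 2: {3}
5 never appears.

Answer: UNREACHABLE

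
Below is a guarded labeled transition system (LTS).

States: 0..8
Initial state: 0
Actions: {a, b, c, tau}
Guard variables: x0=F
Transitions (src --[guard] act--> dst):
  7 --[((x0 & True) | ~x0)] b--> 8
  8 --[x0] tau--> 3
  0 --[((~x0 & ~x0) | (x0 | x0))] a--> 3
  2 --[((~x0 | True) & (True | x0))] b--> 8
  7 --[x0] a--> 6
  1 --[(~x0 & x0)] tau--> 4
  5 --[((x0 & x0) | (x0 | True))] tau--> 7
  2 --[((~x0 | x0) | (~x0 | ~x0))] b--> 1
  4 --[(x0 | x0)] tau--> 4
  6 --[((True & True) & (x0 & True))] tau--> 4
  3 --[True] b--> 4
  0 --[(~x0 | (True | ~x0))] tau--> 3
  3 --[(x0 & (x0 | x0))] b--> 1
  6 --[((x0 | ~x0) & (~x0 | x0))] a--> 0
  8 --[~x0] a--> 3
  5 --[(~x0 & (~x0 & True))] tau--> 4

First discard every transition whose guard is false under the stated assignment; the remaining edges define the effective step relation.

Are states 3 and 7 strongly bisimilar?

Answer: NOT BISIMILAR

Trace:
Refine partition for ~:
  π0 = {{0,1,2,3,4,5,6,7,8}}
  π1 = {{0},{1,4},{2,3,7},{5},{6,8}}
  π2 = {{0},{1,4},{2},{3},{5},{6},{7},{8}}
stable after 3 split(s): 8 block(s)
3∈{3}, 7∈{7}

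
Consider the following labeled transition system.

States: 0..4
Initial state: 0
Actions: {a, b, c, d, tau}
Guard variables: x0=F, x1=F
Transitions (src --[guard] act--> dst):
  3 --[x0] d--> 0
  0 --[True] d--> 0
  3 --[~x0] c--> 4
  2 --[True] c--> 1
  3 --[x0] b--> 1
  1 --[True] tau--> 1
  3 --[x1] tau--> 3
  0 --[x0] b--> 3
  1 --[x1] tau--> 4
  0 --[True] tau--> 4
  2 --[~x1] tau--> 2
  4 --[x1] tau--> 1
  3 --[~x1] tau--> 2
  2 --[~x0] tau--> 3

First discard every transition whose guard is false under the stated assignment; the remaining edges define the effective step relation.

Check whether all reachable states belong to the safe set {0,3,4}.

Answer: INVARIANT HOLDS

Trace:
Inv-set: {0,3,4}
Reach set: {0,4}
  0: ok
  4: ok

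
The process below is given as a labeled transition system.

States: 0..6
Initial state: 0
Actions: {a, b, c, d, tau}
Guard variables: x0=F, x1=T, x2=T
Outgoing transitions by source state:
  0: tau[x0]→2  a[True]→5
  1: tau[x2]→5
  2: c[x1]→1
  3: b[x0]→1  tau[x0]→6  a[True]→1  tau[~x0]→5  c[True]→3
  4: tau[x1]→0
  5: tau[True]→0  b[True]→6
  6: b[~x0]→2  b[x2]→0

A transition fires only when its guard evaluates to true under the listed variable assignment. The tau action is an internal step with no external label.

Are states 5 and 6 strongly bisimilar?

Answer: NOT BISIMILAR

Working:
Refine partition for ~:
  P[0] = {{0,1,2,3,4,5,6}}
  P[1] = {{0},{1,4},{2},{3},{5},{6}}
  P[2] = {{0},{1},{2},{3},{4},{5},{6}}
stable after 3 split(s): 7 block(s)
class of 5: {5}; class of 6: {6}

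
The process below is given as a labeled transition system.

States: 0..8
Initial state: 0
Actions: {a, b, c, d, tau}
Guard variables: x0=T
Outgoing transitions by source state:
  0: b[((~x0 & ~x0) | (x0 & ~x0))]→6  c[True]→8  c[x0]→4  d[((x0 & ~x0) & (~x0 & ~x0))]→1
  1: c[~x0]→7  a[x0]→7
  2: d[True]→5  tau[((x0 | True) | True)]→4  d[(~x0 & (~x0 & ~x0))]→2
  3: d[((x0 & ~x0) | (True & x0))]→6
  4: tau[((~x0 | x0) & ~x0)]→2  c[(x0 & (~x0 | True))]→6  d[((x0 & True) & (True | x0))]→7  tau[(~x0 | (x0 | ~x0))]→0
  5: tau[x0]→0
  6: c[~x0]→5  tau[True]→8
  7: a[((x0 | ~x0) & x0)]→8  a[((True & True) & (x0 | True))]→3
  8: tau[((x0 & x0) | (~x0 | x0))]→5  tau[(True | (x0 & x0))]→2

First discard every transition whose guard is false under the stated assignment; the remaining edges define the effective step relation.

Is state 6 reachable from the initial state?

15 transition(s) survive guard evaluation.
Layer 0: {0}
Layer 1: {4,8}  now seen {0,4,8}
Layer 2: {2,5,6,7}  now seen {0,2,4,5,6,7,8}
Layer 3: {3}  now seen {0,2,3,4,5,6,7,8}
R = {0,2,3,4,5,6,7,8}
witness 6: c·c

Answer: REACHABLE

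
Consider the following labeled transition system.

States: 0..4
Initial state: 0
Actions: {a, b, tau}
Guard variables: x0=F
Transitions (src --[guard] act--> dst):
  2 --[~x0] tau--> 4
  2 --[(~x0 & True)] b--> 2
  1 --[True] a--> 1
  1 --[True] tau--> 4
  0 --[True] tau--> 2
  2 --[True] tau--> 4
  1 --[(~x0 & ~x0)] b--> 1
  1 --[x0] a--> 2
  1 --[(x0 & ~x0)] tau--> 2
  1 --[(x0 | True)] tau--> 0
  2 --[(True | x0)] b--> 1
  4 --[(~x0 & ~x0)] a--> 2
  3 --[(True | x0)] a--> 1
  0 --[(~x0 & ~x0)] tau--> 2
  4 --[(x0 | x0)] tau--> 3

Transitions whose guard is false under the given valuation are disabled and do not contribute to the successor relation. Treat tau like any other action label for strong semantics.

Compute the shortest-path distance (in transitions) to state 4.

Answer: 2

Analysis:
Breadth-first toward 4:
  Layer 0: {0}
  Layer 1: {2}
  Layer 2: {1,4}
4 enters at depth 2; path tau·tau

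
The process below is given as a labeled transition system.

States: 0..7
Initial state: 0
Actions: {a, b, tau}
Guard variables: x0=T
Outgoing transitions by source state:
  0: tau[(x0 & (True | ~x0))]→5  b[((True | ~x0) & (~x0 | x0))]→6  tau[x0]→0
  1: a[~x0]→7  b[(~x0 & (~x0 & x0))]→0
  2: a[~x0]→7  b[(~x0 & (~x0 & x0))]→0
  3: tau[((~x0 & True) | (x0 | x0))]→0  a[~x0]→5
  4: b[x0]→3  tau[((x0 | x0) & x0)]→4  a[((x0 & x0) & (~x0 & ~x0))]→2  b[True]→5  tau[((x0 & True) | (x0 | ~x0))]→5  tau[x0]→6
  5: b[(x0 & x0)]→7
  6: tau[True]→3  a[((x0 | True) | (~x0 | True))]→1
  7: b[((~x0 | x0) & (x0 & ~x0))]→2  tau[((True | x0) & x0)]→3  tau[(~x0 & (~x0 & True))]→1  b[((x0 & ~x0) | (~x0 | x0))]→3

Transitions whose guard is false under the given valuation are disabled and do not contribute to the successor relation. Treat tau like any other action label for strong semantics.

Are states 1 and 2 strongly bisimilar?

Bisimulation quotient by refinement:
  P[0] = {{0,1,2,3,4,5,6,7}}
  P[1] = {{0,4,7},{1,2},{3},{5},{6}}
  P[2] = {{0},{1,2},{3},{4},{5},{6},{7}}
Fixed point at round 3; 7 class(es).
[1]={1,2}  [2]={1,2}

Answer: BISIMILAR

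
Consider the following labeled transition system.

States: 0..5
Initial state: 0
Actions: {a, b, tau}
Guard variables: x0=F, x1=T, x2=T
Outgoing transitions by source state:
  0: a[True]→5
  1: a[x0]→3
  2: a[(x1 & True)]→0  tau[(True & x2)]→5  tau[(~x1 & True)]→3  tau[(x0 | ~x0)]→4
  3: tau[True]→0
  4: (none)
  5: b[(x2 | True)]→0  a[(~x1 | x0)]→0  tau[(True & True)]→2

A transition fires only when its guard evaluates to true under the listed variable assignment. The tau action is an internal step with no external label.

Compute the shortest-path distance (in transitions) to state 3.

Answer: UNREACHABLE

Working:
BFS to 3:
  L0 = {0}
  L1 = {5}
  L2 = {2}
  L3 = {4}
3 never appears.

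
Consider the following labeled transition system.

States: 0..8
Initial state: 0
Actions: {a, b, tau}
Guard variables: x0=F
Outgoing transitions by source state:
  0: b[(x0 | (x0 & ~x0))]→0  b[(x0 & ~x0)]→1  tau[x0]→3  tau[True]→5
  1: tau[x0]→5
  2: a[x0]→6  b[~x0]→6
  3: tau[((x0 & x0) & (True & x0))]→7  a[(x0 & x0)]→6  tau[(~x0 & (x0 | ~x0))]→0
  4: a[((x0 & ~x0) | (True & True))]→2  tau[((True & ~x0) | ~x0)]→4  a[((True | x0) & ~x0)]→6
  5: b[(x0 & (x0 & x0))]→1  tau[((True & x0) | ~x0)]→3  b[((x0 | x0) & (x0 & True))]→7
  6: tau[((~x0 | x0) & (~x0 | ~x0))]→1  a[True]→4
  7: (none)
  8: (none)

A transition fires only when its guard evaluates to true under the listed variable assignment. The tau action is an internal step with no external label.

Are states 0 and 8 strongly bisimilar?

Refine partition for ~:
  round 0: {{0,1,2,3,4,5,6,7,8}}
  round 1: {{0,3,5},{1,7,8},{2},{4,6}}
  round 2: {{0,3,5},{1,7,8},{2},{4},{6}}
stable after 3 split(s): 5 block(s)
0∈{0,3,5}, 8∈{1,7,8}

Answer: NOT BISIMILAR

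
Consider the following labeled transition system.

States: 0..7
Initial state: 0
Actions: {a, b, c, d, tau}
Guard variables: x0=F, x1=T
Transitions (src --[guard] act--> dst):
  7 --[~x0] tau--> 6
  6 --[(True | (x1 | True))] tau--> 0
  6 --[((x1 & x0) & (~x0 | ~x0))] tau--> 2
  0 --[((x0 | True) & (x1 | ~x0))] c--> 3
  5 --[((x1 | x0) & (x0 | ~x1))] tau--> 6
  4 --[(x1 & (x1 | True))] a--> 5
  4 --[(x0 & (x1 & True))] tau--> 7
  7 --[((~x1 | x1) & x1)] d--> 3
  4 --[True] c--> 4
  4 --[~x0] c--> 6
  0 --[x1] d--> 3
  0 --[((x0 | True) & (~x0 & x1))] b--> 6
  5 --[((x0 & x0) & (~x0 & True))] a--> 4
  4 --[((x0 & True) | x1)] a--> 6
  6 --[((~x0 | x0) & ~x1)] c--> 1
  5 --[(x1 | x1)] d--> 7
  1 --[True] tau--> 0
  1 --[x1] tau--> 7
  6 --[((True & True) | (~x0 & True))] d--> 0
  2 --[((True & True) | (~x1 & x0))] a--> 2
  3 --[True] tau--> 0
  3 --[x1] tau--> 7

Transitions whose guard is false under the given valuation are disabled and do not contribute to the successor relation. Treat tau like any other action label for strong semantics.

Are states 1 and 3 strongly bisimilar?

Compute ~ classes (split until stable):
  round 0: {{0,1,2,3,4,5,6,7}}
  round 1: {{0},{1,3},{2},{4},{5},{6,7}}
  round 2: {{0},{1,3},{2},{4},{5},{6},{7}}
Fixed point at round 3; 7 class(es).
1∈{1,3}, 3∈{1,3}

Answer: BISIMILAR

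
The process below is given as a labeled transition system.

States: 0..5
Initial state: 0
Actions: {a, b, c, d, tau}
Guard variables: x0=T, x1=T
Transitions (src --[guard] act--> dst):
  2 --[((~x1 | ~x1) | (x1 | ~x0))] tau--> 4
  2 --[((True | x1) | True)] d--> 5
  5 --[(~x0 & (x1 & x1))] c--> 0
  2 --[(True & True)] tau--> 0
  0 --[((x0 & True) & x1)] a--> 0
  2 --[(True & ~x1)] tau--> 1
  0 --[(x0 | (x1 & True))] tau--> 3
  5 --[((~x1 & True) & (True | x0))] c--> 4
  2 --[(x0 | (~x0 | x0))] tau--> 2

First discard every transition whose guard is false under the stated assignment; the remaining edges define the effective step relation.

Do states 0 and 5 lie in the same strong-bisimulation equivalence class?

Answer: NOT BISIMILAR

Analysis:
Refine partition for ~:
  π0 = {{0,1,2,3,4,5}}
  π1 = {{0},{1,3,4,5},{2}}
Fixed point at round 2; 3 class(es).
class of 0: {0}; class of 5: {1,3,4,5}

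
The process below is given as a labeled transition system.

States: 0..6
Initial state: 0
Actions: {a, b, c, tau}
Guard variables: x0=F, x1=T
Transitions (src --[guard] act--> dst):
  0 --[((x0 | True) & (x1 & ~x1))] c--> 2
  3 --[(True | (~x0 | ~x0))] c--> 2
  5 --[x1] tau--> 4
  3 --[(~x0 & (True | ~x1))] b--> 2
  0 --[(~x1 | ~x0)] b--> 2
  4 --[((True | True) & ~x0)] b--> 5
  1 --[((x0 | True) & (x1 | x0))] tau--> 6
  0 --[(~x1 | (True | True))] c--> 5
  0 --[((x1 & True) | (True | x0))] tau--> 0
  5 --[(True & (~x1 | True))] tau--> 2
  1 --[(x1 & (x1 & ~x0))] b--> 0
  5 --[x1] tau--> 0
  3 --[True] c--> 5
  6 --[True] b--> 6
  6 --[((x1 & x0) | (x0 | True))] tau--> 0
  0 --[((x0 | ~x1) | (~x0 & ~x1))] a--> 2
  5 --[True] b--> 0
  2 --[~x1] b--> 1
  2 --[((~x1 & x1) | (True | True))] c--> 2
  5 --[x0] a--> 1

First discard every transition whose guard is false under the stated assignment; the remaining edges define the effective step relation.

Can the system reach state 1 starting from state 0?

16 transition(s) survive guard evaluation.
depth 0: {0}
depth 1: {2,5}  cumulative {0,2,5}
depth 2: {4}  cumulative {0,2,4,5}
Reach set: {0,2,4,5}

Answer: UNREACHABLE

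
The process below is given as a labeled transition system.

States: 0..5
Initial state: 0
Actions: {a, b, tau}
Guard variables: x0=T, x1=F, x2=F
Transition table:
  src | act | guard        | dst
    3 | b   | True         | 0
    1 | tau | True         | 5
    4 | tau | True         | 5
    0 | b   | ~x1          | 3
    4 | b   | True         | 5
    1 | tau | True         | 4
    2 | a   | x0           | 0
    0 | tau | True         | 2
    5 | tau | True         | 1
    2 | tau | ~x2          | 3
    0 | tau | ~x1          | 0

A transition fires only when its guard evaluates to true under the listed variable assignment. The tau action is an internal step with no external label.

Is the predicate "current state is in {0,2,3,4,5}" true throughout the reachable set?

Answer: INVARIANT HOLDS

Working:
Inv-set: {0,2,3,4,5}
R = {0,2,3}
  0: ok
  2: ok
  3: ok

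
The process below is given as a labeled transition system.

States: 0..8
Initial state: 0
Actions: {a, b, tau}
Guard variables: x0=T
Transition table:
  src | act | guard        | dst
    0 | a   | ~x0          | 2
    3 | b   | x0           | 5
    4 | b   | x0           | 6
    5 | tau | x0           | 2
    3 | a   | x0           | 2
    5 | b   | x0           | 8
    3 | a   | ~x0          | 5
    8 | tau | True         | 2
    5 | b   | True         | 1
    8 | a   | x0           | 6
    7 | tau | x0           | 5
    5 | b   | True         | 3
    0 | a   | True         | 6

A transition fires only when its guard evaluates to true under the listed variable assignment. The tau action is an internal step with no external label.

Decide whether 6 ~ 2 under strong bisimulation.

Answer: BISIMILAR

Analysis:
Bisimulation quotient by refinement:
  π0 = {{0,1,2,3,4,5,6,7,8}}
  π1 = {{0},{1,2,6},{3},{4},{5},{7},{8}}
Fixed point at round 2; 7 class(es).
6∈{1,2,6}, 2∈{1,2,6}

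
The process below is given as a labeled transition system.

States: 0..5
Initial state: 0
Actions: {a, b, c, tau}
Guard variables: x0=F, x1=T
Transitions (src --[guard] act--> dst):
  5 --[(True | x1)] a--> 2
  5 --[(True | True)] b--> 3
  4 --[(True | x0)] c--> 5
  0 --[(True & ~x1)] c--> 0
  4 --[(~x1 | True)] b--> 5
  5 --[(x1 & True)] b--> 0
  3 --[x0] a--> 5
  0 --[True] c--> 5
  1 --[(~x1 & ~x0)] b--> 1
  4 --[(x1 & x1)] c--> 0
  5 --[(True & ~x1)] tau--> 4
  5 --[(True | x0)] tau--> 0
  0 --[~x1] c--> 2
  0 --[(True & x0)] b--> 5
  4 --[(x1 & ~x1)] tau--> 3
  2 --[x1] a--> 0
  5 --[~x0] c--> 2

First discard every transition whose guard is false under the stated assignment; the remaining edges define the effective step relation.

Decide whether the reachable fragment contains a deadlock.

R = {0,2,3,5}
  0: c→5  [1 out]
  2: a→0  [1 out]
  3: ∅  [no exit]
  5: a→2  b→0  b→3  c→2  tau→0  [5 out]
trace reaching 3: c·b

Answer: DEADLOCK at state 3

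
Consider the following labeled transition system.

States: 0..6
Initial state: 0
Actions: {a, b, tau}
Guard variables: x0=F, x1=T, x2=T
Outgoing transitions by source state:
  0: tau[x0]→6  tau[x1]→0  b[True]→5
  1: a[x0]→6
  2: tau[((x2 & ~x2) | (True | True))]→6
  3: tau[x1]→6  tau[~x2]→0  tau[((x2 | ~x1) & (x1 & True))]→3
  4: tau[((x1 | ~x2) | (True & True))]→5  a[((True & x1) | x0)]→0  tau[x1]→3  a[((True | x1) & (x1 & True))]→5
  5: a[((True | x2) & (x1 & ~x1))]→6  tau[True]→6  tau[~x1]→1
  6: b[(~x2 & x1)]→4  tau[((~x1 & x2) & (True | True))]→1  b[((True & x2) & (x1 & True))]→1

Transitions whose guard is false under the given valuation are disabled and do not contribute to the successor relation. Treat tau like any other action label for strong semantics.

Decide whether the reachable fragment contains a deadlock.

R = {0,1,5,6}
  0: b→5  tau→0  [2 exit(s)]
  1: ∅  [deadlock]
  5: tau→6  [1 exit(s)]
  6: b→1  [1 exit(s)]
trace reaching 1: b·tau·b

Answer: DEADLOCK at state 1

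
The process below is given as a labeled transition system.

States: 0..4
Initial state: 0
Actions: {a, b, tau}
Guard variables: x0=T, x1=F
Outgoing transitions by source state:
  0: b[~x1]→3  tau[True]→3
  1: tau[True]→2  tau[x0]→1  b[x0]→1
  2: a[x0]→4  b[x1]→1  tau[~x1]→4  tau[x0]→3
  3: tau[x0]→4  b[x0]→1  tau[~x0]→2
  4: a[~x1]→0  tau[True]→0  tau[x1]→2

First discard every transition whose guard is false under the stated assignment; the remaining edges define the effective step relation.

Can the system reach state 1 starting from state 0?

After dropping false guards: 12 live edges.
L0 = {0}
L1 = {3}  now seen {0,3}
L2 = {1,4}  now seen {0,1,3,4}
L3 = {2}  now seen {0,1,2,3,4}
R = {0,1,2,3,4}
trace reaching 1: b·b

Answer: REACHABLE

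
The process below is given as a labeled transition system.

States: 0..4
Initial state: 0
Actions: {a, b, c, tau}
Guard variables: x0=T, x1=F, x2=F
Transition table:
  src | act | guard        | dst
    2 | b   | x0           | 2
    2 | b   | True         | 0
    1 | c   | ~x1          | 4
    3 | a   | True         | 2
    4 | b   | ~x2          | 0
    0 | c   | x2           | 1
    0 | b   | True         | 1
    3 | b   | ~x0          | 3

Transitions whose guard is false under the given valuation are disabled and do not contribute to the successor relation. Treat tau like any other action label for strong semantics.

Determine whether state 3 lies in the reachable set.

Answer: UNREACHABLE

Working:
After dropping false guards: 6 live edges.
Layer 0: {0}
Layer 1: {1}  now seen {0,1}
Layer 2: {4}  now seen {0,1,4}
Reach set: {0,1,4}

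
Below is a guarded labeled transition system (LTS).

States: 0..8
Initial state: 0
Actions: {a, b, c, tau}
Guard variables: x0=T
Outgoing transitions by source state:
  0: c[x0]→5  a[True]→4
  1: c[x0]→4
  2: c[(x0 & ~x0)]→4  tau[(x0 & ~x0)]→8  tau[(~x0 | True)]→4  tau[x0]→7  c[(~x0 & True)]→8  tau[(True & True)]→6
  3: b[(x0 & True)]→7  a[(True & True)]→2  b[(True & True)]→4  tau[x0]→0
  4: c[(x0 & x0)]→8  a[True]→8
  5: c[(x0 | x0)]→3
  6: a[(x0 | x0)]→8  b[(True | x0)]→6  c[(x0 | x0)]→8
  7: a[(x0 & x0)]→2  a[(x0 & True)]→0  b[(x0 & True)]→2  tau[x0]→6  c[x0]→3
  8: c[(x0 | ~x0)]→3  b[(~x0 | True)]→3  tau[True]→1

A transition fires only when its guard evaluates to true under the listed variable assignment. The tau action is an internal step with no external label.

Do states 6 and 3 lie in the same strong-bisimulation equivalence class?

Bisimulation quotient by refinement:
  π0 = {{0,1,2,3,4,5,6,7,8}}
  π1 = {{0,4},{1,5},{2},{3},{6},{7},{8}}
  π2 = {{0},{1},{2},{3},{4},{5},{6},{7},{8}}
9 equivalence class(es) (converged in 3)
class of 6: {6}; class of 3: {3}

Answer: NOT BISIMILAR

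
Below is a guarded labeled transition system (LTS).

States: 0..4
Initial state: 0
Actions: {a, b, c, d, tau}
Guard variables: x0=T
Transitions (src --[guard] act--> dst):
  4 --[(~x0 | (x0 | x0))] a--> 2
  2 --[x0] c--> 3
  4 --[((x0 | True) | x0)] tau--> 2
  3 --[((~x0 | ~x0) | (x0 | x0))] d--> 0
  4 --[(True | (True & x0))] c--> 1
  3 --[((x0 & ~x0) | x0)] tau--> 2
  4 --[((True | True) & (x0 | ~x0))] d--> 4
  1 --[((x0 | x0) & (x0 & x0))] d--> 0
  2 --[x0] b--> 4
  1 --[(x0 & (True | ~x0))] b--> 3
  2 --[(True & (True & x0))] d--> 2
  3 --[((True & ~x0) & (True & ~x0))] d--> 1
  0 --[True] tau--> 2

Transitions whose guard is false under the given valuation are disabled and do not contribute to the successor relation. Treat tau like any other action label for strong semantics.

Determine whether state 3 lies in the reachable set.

Guard filter leaves 12 enabled edge(s).
depth 0: {0}
depth 1: {2}  now seen {0,2}
depth 2: {3,4}  now seen {0,2,3,4}
depth 3: {1}  now seen {0,1,2,3,4}
Reach set: {0,1,2,3,4}
witness 3: tau·c

Answer: REACHABLE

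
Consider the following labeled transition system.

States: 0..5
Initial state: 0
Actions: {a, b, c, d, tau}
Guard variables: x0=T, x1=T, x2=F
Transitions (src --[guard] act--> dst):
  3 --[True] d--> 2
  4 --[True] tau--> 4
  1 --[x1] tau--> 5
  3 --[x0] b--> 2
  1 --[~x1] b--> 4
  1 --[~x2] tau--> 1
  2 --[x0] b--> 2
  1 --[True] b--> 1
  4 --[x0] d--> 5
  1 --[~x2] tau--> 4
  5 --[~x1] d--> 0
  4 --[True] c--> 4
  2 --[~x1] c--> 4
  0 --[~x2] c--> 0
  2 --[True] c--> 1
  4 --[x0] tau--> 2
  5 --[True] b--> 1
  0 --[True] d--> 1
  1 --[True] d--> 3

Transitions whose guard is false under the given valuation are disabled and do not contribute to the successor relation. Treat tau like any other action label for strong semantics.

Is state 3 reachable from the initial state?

Answer: REACHABLE

Working:
Guard filter leaves 16 enabled edge(s).
depth 0: {0}
depth 1: {1}  cumulative {0,1}
depth 2: {3,4,5}  cumulative {0,1,3,4,5}
depth 3: {2}  cumulative {0,1,2,3,4,5}
Reachable = {0,1,2,3,4,5}
trace reaching 3: d·d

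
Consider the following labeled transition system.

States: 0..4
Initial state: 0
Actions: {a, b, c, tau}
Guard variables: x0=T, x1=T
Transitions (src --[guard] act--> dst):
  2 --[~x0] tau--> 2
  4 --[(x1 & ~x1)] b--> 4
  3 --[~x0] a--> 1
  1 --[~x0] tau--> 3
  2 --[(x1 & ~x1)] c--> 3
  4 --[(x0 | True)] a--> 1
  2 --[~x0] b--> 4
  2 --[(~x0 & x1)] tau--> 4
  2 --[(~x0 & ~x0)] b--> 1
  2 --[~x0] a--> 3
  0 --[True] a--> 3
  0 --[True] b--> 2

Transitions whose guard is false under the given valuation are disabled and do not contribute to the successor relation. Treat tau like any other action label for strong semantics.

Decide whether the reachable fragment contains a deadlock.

Answer: DEADLOCK at state 2

Trace:
Reachable = {0,2,3}
  0: a→3  b→2  [2 out]
  2: ∅  [STUCK]
  3: ∅  [STUCK]
Path to 2: b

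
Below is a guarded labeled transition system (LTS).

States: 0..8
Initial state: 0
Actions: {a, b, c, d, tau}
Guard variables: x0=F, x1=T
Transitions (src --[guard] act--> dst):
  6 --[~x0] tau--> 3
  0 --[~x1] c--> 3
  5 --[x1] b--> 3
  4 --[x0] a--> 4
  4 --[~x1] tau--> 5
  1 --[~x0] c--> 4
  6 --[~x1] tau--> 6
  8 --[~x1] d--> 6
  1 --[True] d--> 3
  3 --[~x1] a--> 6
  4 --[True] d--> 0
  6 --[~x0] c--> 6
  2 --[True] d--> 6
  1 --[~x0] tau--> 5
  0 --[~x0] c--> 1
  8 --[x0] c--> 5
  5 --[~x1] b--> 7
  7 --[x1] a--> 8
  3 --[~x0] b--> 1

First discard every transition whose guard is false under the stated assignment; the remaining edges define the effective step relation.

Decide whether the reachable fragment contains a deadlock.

Answer: DEADLOCK-FREE

Analysis:
Reach set: {0,1,3,4,5}
  0: c→1  [1 out]
  1: c→4  d→3  tau→5  [3 out]
  3: b→1  [1 out]
  4: d→0  [1 out]
  5: b→3  [1 out]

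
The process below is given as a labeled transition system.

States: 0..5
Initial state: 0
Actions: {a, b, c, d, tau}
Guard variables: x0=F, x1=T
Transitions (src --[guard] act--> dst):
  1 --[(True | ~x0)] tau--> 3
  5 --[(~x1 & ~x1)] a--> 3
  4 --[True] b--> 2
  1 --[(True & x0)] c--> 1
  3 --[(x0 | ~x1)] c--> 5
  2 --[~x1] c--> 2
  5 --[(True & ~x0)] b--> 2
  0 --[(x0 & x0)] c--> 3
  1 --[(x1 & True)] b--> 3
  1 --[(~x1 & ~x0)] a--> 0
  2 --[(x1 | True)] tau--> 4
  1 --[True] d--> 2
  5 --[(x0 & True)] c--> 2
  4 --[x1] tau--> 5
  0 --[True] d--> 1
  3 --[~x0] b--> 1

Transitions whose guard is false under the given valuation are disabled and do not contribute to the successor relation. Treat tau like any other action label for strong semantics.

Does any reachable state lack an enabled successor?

Answer: DEADLOCK-FREE

Working:
R = {0,1,2,3,4,5}
  0: d→1  [1 exit(s)]
  1: b→3  d→2  tau→3  [3 exit(s)]
  2: tau→4  [1 exit(s)]
  3: b→1  [1 exit(s)]
  4: b→2  tau→5  [2 exit(s)]
  5: b→2  [1 exit(s)]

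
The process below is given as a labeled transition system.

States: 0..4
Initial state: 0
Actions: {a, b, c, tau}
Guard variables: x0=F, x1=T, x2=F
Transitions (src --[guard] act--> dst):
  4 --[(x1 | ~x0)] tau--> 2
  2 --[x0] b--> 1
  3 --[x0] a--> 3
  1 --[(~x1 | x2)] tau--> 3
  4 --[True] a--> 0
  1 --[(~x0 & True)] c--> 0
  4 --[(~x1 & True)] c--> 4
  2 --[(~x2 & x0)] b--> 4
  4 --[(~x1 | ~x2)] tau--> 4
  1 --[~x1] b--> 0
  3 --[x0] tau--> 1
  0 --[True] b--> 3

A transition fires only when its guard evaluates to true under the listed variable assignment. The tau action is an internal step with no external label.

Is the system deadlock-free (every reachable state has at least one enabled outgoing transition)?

Reach set: {0,3}
  0: b→3  [deg 1]
  3: ∅  [deadlock]
Path to 3: b

Answer: DEADLOCK at state 3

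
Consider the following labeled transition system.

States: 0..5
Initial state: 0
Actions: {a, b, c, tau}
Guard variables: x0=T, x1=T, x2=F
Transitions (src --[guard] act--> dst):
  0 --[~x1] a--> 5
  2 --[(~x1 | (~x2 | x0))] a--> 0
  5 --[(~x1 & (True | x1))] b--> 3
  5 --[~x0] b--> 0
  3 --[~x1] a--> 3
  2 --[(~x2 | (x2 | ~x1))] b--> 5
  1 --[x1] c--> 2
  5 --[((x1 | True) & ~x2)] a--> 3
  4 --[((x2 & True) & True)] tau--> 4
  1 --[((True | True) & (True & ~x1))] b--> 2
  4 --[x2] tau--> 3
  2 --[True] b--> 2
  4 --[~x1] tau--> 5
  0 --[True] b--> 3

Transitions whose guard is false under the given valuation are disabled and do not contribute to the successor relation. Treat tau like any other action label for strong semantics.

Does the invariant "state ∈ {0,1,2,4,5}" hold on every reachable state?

Answer: INVARIANT VIOLATED at state 3

Trace:
Inv-set: {0,1,2,4,5}
Reachable = {0,3}
  0: ok
  3: outside
reach 3 via b — violates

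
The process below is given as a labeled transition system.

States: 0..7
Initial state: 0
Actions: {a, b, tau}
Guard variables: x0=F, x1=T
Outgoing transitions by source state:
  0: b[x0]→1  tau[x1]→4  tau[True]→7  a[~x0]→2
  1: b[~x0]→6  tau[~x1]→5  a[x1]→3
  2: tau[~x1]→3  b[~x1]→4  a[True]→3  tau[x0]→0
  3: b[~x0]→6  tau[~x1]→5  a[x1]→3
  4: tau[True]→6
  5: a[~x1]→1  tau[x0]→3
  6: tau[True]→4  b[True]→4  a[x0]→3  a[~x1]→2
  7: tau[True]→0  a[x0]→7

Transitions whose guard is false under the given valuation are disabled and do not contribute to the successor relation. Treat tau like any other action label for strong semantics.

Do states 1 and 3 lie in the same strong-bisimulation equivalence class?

Bisimulation quotient by refinement:
  round 0: {{0,1,2,3,4,5,6,7}}
  round 1: {{0},{1,3},{2},{4,7},{5},{6}}
  round 2: {{0},{1,3},{2},{4},{5},{6},{7}}
stable after 3 split(s): 7 block(s)
[1]={1,3}  [3]={1,3}

Answer: BISIMILAR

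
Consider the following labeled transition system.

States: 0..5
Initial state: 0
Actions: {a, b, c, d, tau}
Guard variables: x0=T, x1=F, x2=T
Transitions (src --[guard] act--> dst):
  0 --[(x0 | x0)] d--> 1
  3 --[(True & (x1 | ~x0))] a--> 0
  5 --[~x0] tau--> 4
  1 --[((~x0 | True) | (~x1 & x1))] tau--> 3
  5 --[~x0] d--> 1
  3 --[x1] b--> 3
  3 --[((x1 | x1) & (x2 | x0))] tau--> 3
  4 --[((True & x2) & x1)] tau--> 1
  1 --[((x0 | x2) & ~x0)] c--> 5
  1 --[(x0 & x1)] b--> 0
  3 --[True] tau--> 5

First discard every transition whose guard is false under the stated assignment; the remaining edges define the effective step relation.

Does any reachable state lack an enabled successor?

Reachable = {0,1,3,5}
  0: d→1  [1 exit(s)]
  1: tau→3  [1 exit(s)]
  3: tau→5  [1 exit(s)]
  5: ∅  [deadlock]
trace reaching 5: d·tau·tau

Answer: DEADLOCK at state 5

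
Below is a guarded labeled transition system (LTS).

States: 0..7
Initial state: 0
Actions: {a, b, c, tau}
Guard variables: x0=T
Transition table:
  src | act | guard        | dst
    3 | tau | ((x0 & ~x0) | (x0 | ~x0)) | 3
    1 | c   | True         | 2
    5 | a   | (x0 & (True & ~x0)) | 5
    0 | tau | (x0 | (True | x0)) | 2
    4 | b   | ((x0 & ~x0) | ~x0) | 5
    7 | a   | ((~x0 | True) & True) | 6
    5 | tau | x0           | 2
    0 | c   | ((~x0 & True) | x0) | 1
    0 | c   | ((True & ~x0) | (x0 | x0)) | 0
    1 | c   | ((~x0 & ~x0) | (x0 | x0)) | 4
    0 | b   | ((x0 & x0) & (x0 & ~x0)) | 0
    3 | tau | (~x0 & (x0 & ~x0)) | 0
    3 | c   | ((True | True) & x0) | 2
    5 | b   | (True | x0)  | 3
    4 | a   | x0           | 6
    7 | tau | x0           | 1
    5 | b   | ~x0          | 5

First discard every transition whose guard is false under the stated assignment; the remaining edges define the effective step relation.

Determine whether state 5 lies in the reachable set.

After dropping false guards: 12 live edges.
L0 = {0}
L1 = {1,2}  total {0,1,2}
L2 = {4}  total {0,1,2,4}
L3 = {6}  total {0,1,2,4,6}
R = {0,1,2,4,6}

Answer: UNREACHABLE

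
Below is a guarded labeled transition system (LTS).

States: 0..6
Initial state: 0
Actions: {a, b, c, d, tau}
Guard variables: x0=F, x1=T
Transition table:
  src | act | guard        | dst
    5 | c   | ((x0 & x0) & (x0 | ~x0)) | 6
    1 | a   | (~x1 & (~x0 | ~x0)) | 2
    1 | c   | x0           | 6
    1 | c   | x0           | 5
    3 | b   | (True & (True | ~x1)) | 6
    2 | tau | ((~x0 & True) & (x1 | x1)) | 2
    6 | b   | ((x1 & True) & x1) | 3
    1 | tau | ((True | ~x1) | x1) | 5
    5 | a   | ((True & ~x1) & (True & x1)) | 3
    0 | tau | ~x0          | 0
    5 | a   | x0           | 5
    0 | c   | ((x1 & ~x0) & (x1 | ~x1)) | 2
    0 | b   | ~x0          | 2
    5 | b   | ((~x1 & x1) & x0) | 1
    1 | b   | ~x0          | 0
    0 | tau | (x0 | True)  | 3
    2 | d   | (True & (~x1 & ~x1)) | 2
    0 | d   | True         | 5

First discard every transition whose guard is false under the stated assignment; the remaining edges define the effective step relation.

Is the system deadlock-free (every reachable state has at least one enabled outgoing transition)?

R = {0,2,3,5,6}
  0: b→2  c→2  d→5  tau→0  tau→3  [deg 5]
  2: tau→2  [deg 1]
  3: b→6  [deg 1]
  5: ∅  [STUCK]
  6: b→3  [deg 1]
witness 5: d

Answer: DEADLOCK at state 5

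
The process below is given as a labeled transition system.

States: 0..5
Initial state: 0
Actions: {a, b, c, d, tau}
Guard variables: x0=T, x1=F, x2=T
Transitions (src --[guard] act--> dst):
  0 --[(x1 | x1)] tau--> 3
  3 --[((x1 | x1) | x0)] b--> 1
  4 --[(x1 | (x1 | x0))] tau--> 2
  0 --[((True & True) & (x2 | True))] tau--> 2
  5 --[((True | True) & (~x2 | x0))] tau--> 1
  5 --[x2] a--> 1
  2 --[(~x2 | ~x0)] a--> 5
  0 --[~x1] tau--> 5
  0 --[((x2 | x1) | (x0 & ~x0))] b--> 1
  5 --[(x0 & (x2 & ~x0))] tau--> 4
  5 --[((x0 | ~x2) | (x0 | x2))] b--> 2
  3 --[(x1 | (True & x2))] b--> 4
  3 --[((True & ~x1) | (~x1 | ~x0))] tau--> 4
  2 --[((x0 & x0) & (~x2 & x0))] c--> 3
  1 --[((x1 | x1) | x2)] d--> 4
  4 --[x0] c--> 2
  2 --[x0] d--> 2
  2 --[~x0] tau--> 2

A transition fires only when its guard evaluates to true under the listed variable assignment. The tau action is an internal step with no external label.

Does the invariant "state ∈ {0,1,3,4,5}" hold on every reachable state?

Allowed set {0,1,3,4,5}
Reach set: {0,1,2,4,5}
  0: ✓
  1: ✓
  2: VIOLATES
  4: ✓
  5: ✓
reach 2 via tau — violates

Answer: INVARIANT VIOLATED at state 2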